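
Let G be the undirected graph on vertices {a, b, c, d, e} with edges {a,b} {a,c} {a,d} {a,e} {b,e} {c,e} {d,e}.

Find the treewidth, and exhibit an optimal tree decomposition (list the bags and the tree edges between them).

The largest bag has 3 vertices, giving width 2; this decomposition certifies tw(G) ≤ 2. For the lower bound, the 3 vertices {a, d, e} are pairwise adjacent, and any tree decomposition puts a clique entirely inside one bag — forcing width ≥ 2. Combining the bounds, tw(G) = 2.

Treewidth 2.
Bags: B1 = {a, d, e}  B2 = {a, b, e}  B3 = {a, c, e}
Tree: B1–B2, B1–B3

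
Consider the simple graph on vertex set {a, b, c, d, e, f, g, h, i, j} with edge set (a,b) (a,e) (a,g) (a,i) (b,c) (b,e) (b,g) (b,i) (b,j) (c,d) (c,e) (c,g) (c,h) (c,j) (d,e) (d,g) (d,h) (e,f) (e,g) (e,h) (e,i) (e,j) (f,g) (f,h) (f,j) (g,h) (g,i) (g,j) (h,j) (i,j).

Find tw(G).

A width-4 tree decomposition is:
Bags: B1 = {c, e, g, h, j}  B2 = {b, c, e, g, j}  B3 = {b, e, g, i, j}  B4 = {a, b, e, g, i}  B5 = {c, d, e, g, h}  B6 = {e, f, g, h, j}
Tree: B1–B2, B2–B3, B3–B4, B1–B5, B1–B6
Every bag has size at most 5, so the width is 5 − 1 = 4 and tw(G) ≤ 4. For the lower bound, the 5 vertices {c, d, e, g, h} are pairwise adjacent, and any tree decomposition puts a clique entirely inside one bag — forcing width ≥ 4. Combining the bounds, tw(G) = 4.

4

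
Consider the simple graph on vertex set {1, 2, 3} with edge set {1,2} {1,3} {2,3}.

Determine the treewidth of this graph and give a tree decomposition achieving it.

A single bag containing all 3 vertices is trivially a valid decomposition of width 2. Conversely, {1, 2, 3} is a clique of size 3, and the vertices of any clique must share a bag in every tree decomposition; so some bag has ≥ 3 vertices and tw(G) ≥ 2. The upper and lower bounds meet at 2, so that is the treewidth.

Treewidth 2.
One such decomposition:
Bags: B1 = {1, 2, 3}
Tree: (single bag)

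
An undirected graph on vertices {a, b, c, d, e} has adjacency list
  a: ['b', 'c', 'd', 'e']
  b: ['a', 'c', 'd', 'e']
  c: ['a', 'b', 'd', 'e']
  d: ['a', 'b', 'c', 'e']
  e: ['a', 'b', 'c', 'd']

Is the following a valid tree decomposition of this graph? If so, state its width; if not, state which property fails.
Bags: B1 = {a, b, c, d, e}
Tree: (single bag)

Vertex coverage: the bags together contain {a, b, c, d, e}, the full vertex set. Edge coverage: each edge of G has both endpoints in at least one bag. Running intersection: for every vertex, the bags containing it form a connected subtree. All three properties hold, so this is a valid tree decomposition of width max|bag| − 1 = 4, and hence tw(G) ≤ 4.

Yes; width 4.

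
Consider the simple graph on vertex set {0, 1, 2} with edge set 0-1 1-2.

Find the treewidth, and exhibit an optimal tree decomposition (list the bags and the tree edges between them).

The largest bag has 2 vertices, giving width 1; this decomposition certifies tw(G) ≤ 1. Since G has at least one edge (e.g. 0–1), it is not an edgeless graph, so tw(G) ≥ 1. The upper and lower bounds meet at 1, so that is the treewidth.

Treewidth 1.
Bags: B1 = {0, 1}  B2 = {1, 2}
Tree: B1–B2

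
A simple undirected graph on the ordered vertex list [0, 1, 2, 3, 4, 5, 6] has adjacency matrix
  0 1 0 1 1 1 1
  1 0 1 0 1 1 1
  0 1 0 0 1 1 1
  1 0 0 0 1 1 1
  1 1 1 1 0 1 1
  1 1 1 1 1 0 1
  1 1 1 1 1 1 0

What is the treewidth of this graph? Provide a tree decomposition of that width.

Treewidth 4.
Bags: B1 = {0, 1, 4, 5, 6}  B2 = {1, 2, 4, 5, 6}  B3 = {0, 3, 4, 5, 6}
Tree: B1–B2, B1–B3

Each bag holds 5 vertices, so the decomposition has width 4, which upper-bounds the treewidth. For the lower bound, the 5 vertices {0, 1, 4, 5, 6} are pairwise adjacent, and any tree decomposition puts a clique entirely inside one bag — forcing width ≥ 4. Therefore the treewidth is 4.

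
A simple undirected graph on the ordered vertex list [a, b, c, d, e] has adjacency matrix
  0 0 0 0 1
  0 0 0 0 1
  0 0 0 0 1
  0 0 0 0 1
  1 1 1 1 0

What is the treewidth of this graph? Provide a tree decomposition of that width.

The largest bag has 2 vertices, giving width 1; this decomposition certifies tw(G) ≤ 1. Any graph with an edge has treewidth ≥ 1, and G has the edge d–e. Therefore the treewidth is 1.

Treewidth 1.
One such decomposition:
Bags: B1 = {d, e}  B2 = {a, e}  B3 = {b, e}  B4 = {c, e}
Tree: B1–B2, B1–B3, B1–B4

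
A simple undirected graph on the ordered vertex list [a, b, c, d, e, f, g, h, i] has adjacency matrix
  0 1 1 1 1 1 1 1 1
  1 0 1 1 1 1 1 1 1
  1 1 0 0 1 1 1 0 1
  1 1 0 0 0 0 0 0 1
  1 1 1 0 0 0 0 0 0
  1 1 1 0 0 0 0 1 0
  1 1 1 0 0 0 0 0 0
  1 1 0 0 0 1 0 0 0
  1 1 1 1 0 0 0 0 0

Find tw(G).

3

A width-3 tree decomposition is:
Bags: B1 = {a, b, c, e}  B2 = {a, b, c, g}  B3 = {a, b, c, f}  B4 = {a, b, c, i}  B5 = {a, b, d, i}  B6 = {a, b, f, h}
Tree: B1–B2, B1–B3, B2–B4, B4–B5, B3–B6
Each bag holds 4 vertices, so the decomposition has width 3, which upper-bounds the treewidth. Conversely, {a, b, d, i} is a clique of size 4, and the vertices of any clique must share a bag in every tree decomposition; so some bag has ≥ 4 vertices and tw(G) ≥ 3. Therefore the treewidth is 3.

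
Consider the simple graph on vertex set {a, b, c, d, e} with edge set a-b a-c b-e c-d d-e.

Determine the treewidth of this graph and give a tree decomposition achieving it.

Treewidth 2.
One such decomposition:
Bags: B1 = {a, c, d}  B2 = {a, d, e}  B3 = {a, b, e}
Tree: B1–B2, B2–B3

Every bag has size at most 3, so the width is 3 − 1 = 2 and tw(G) ≤ 2. Since a–c–d–e–b–a is a cycle in G, G is not acyclic. Forests are exactly the graphs of treewidth ≤ 1, so tw(G) ≥ 2. Therefore the treewidth is 2.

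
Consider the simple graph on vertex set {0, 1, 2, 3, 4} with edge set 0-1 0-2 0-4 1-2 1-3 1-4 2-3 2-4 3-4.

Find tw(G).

3

A width-3 tree decomposition is:
Bags: B1 = {0, 1, 2, 4}  B2 = {1, 2, 3, 4}
Tree: B1–B2
Every bag has size at most 4, so the width is 4 − 1 = 3 and tw(G) ≤ 3. For the lower bound, the 4 vertices {0, 1, 2, 4} are pairwise adjacent, and any tree decomposition puts a clique entirely inside one bag — forcing width ≥ 3. Combining the bounds, tw(G) = 3.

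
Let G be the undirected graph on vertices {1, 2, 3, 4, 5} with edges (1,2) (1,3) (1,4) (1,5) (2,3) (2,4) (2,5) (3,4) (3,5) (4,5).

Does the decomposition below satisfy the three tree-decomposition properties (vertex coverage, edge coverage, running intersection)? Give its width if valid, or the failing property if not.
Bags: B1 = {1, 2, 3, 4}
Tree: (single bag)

A tree decomposition must satisfy three properties: every vertex lies in some bag; for every edge, both endpoints lie together in some bag; and for every vertex, the bags containing it form a connected subtree. Here vertex 5 appears in no bag, so the decomposition is invalid.

No — vertex 5 appears in no bag.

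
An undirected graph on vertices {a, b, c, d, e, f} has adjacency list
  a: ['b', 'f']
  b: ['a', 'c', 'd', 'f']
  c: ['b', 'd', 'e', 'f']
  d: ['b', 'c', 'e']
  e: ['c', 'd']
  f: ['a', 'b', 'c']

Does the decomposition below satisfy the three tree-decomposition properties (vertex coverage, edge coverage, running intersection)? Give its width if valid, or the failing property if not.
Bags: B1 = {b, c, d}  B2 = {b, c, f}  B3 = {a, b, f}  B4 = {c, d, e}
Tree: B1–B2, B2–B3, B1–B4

Yes; width 2.

Every vertex of G appears in some bag (union = {a, b, c, d, e, f}); every edge is covered by a bag; and for each vertex v the set of bags containing v is connected in the bag tree. The decomposition is therefore valid. The largest bag has 3 vertices, so the width is 2.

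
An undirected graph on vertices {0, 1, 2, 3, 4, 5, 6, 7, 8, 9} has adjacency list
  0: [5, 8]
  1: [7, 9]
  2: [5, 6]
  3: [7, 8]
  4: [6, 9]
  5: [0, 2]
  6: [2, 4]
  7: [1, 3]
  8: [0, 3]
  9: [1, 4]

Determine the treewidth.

A width-2 tree decomposition is:
Bags: B1 = {1, 7, 9}  B2 = {3, 7, 9}  B3 = {3, 8, 9}  B4 = {0, 8, 9}  B5 = {0, 5, 9}  B6 = {2, 5, 9}  B7 = {2, 6, 9}  B8 = {4, 6, 9}
Tree: B1–B2, B2–B3, B3–B4, B4–B5, B5–B6, B6–B7, B7–B8
Each bag holds 3 vertices, so the decomposition has width 2, which upper-bounds the treewidth. For the lower bound, G contains the cycle 9–1–7–3–8–0–5–2–6–4–9, so G is not a forest; only forests have treewidth ≤ 1, hence tw(G) ≥ 2. Therefore the treewidth is 2.

2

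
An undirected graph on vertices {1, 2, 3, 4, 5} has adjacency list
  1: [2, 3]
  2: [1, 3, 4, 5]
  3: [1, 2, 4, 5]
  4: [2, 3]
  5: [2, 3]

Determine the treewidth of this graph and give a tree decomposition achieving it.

Treewidth 2.
Bags: B1 = {1, 2, 3}  B2 = {2, 3, 4}  B3 = {2, 3, 5}
Tree: B1–B2, B1–B3

Every bag has size at most 3, so the width is 3 − 1 = 2 and tw(G) ≤ 2. Conversely, {1, 2, 3} is a clique of size 3, and the vertices of any clique must share a bag in every tree decomposition; so some bag has ≥ 3 vertices and tw(G) ≥ 2. Therefore the treewidth is 2.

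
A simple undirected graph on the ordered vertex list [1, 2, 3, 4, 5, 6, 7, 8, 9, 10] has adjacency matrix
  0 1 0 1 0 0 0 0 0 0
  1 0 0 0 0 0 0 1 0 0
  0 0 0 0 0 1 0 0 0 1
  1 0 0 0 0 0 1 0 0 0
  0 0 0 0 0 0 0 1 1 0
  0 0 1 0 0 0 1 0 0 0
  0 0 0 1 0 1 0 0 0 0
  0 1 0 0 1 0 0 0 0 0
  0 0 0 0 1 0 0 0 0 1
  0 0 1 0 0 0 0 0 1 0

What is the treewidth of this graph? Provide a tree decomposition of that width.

Treewidth 2.
One such decomposition:
Bags: B1 = {3, 6, 10}  B2 = {6, 9, 10}  B3 = {5, 6, 9}  B4 = {5, 6, 8}  B5 = {2, 6, 8}  B6 = {1, 2, 6}  B7 = {1, 4, 6}  B8 = {4, 6, 7}
Tree: B1–B2, B2–B3, B3–B4, B4–B5, B5–B6, B6–B7, B7–B8

Every bag has size at most 3, so the width is 3 − 1 = 2 and tw(G) ≤ 2. The edges 6–3–10–9–5–8–2–1–4–7–6 form a cycle, so G is not a tree and its treewidth is at least 2. Combining the bounds, tw(G) = 2.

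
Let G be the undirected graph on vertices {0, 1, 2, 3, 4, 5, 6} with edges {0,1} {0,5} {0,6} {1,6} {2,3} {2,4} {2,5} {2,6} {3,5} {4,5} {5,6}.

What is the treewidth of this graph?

2

A width-2 tree decomposition is:
Bags: B1 = {2, 4, 5}  B2 = {2, 5, 6}  B3 = {0, 5, 6}  B4 = {0, 1, 6}  B5 = {2, 3, 5}
Tree: B1–B2, B2–B3, B3–B4, B2–B5
Every bag has size at most 3, so the width is 3 − 1 = 2 and tw(G) ≤ 2. Conversely, {0, 1, 6} is a clique of size 3, and the vertices of any clique must share a bag in every tree decomposition; so some bag has ≥ 3 vertices and tw(G) ≥ 2. The upper and lower bounds meet at 2, so that is the treewidth.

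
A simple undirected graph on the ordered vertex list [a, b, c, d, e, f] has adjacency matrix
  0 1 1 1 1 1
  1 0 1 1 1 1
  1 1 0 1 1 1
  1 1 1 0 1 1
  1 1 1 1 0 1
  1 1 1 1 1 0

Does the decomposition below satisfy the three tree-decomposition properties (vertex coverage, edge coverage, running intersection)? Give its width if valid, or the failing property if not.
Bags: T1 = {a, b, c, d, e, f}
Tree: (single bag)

Every vertex of G appears in some bag (union = {a, b, c, d, e, f}); every edge is covered by a bag; and for each vertex v the set of bags containing v is connected in the bag tree. The decomposition is therefore valid. The largest bag has 6 vertices, so the width is 5.

Yes; width 5.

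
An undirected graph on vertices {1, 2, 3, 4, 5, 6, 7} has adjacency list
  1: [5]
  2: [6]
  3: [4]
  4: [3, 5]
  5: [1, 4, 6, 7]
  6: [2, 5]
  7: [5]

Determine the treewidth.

1

A width-1 tree decomposition is:
Bags: B1 = {5, 6}  B2 = {4, 5}  B3 = {2, 6}  B4 = {3, 4}  B5 = {5, 7}  B6 = {1, 5}
Tree: B1–B2, B1–B3, B2–B4, B2–B5, B2–B6
The largest bag has 2 vertices, giving width 1; this decomposition certifies tw(G) ≤ 1. G has an edge, so its treewidth is at least 1. Combining the bounds, tw(G) = 1.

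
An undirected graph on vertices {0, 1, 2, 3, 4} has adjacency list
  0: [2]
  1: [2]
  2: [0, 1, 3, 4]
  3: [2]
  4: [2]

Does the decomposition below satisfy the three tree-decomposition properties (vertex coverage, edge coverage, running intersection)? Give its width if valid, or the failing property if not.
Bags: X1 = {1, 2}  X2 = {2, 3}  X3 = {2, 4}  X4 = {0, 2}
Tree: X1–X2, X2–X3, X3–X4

Yes; width 1.

Every vertex of G appears in some bag (union = {0, 1, 2, 3, 4}); every edge is covered by a bag; and for each vertex v the set of bags containing v is connected in the bag tree. The decomposition is therefore valid. The largest bag has 2 vertices, so the width is 1.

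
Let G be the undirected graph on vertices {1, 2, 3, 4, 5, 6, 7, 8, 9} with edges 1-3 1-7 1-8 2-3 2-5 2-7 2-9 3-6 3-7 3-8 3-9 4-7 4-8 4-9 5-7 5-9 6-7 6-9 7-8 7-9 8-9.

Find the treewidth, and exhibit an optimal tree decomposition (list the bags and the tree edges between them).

Treewidth 3.
One optimal decomposition is:
Bags: B1 = {3, 6, 7, 9}  B2 = {2, 3, 7, 9}  B3 = {2, 5, 7, 9}  B4 = {3, 7, 8, 9}  B5 = {4, 7, 8, 9}  B6 = {1, 3, 7, 8}
Tree: B1–B2, B2–B3, B1–B4, B4–B5, B4–B6

Every bag has size at most 4, so the width is 4 − 1 = 3 and tw(G) ≤ 3. Conversely, {1, 3, 7, 8} is a clique of size 4, and the vertices of any clique must share a bag in every tree decomposition; so some bag has ≥ 4 vertices and tw(G) ≥ 3. Therefore the treewidth is 3.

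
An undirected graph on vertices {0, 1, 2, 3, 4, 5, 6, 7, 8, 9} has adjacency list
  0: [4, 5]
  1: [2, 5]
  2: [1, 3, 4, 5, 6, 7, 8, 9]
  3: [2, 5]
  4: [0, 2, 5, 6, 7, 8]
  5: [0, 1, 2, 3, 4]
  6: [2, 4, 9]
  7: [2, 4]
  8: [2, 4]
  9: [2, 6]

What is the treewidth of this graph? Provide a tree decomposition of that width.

The largest bag has 3 vertices, giving width 2; this decomposition certifies tw(G) ≤ 2. Conversely, {0, 4, 5} is a clique of size 3, and the vertices of any clique must share a bag in every tree decomposition; so some bag has ≥ 3 vertices and tw(G) ≥ 2. Combining the bounds, tw(G) = 2.

Treewidth 2.
Bags: B1 = {2, 4, 5}  B2 = {2, 4, 6}  B3 = {2, 4, 7}  B4 = {2, 3, 5}  B5 = {0, 4, 5}  B6 = {1, 2, 5}  B7 = {2, 6, 9}  B8 = {2, 4, 8}
Tree: B1–B2, B1–B3, B1–B4, B1–B5, B1–B6, B2–B7, B3–B8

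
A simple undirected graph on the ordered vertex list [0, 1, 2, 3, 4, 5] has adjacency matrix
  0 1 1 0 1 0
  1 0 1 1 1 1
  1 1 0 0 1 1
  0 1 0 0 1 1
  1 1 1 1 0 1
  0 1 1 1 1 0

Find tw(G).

A width-3 tree decomposition is:
Bags: B1 = {1, 2, 4, 5}  B2 = {1, 3, 4, 5}  B3 = {0, 1, 2, 4}
Tree: B1–B2, B1–B3
Every bag has size at most 4, so the width is 4 − 1 = 3 and tw(G) ≤ 3. On the other hand G contains the 4-clique {0, 1, 2, 4}. A clique must lie in a single bag of any decomposition, so no decomposition can have width below 3. The upper and lower bounds meet at 3, so that is the treewidth.

3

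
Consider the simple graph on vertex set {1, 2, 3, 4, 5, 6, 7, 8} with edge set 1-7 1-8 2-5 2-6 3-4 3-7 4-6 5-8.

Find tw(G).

2

A width-2 tree decomposition is:
Bags: B1 = {2, 4, 6}  B2 = {2, 3, 4}  B3 = {2, 3, 7}  B4 = {1, 2, 7}  B5 = {1, 2, 8}  B6 = {2, 5, 8}
Tree: B1–B2, B2–B3, B3–B4, B4–B5, B5–B6
Every bag has size at most 3, so the width is 3 − 1 = 2 and tw(G) ≤ 2. Since 2–6–4–3–7–1–8–5–2 is a cycle in G, G is not acyclic. Forests are exactly the graphs of treewidth ≤ 1, so tw(G) ≥ 2. The upper and lower bounds meet at 2, so that is the treewidth.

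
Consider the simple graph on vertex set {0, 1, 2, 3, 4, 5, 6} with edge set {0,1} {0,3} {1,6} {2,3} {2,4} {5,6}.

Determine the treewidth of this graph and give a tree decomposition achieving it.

The largest bag has 2 vertices, giving width 1; this decomposition certifies tw(G) ≤ 1. Any graph with an edge has treewidth ≥ 1, and G has the edge 5–6. Therefore the treewidth is 1.

Treewidth 1.
One such decomposition:
Bags: B1 = {5, 6}  B2 = {1, 6}  B3 = {0, 1}  B4 = {0, 3}  B5 = {2, 3}  B6 = {2, 4}
Tree: B1–B2, B2–B3, B3–B4, B4–B5, B5–B6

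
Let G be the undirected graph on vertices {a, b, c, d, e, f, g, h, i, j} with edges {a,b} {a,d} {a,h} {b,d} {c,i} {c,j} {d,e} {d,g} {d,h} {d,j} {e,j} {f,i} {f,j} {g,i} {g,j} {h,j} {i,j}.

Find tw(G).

2

A width-2 tree decomposition is:
Bags: B1 = {d, h, j}  B2 = {a, d, h}  B3 = {d, g, j}  B4 = {g, i, j}  B5 = {a, b, d}  B6 = {c, i, j}  B7 = {d, e, j}  B8 = {f, i, j}
Tree: B1–B2, B1–B3, B3–B4, B2–B5, B4–B6, B1–B7, B4–B8
Each bag holds 3 vertices, so the decomposition has width 2, which upper-bounds the treewidth. On the other hand G contains the 3-clique {d, g, j}. A clique must lie in a single bag of any decomposition, so no decomposition can have width below 2. Therefore the treewidth is 2.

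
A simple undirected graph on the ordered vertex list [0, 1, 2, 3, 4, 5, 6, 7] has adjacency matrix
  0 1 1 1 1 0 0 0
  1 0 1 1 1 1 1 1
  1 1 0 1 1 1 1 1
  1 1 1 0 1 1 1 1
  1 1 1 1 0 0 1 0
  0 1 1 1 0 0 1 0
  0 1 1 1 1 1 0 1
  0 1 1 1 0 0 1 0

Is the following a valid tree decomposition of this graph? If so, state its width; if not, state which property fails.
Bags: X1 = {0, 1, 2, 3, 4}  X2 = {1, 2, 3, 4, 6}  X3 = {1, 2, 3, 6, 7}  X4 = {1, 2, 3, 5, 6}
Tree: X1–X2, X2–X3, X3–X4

Yes; width 4.

Checking the three conditions: (i) the bags cover all of {0, 1, 2, 3, 4, 5, 6, 7}; (ii) for each edge, some bag contains both endpoints; (iii) the bags containing any fixed vertex form a subtree. All hold, so the decomposition is valid with width 5 − 1 = 4.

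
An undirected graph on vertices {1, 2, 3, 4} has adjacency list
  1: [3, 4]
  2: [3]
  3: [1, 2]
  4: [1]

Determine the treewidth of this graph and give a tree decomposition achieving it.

Each bag holds 2 vertices, so the decomposition has width 1, which upper-bounds the treewidth. Any graph with an edge has treewidth ≥ 1, and G has the edge 2–3. The upper and lower bounds meet at 1, so that is the treewidth.

Treewidth 1.
Bags: B1 = {2, 3}  B2 = {1, 3}  B3 = {1, 4}
Tree: B1–B2, B2–B3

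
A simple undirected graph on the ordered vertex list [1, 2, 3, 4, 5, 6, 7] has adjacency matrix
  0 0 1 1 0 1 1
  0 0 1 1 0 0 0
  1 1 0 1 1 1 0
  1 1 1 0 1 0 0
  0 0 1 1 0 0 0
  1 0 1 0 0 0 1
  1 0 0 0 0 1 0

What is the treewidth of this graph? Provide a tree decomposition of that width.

Treewidth 2.
Bags: B1 = {1, 3, 6}  B2 = {1, 3, 4}  B3 = {2, 3, 4}  B4 = {1, 6, 7}  B5 = {3, 4, 5}
Tree: B1–B2, B2–B3, B1–B4, B3–B5

Every bag has size at most 3, so the width is 3 − 1 = 2 and tw(G) ≤ 2. On the other hand G contains the 3-clique {1, 3, 4}. A clique must lie in a single bag of any decomposition, so no decomposition can have width below 2. Combining the bounds, tw(G) = 2.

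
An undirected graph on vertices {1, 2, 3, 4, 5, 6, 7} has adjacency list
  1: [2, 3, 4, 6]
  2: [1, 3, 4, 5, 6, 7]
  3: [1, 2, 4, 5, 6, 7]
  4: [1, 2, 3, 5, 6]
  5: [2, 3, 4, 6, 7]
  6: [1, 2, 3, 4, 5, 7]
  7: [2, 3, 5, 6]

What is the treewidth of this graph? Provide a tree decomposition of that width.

Treewidth 4.
One such decomposition:
Bags: B1 = {2, 3, 4, 5, 6}  B2 = {1, 2, 3, 4, 6}  B3 = {2, 3, 5, 6, 7}
Tree: B1–B2, B1–B3

Each bag holds 5 vertices, so the decomposition has width 4, which upper-bounds the treewidth. Conversely, {1, 2, 3, 4, 6} is a clique of size 5, and the vertices of any clique must share a bag in every tree decomposition; so some bag has ≥ 5 vertices and tw(G) ≥ 4. Therefore the treewidth is 4.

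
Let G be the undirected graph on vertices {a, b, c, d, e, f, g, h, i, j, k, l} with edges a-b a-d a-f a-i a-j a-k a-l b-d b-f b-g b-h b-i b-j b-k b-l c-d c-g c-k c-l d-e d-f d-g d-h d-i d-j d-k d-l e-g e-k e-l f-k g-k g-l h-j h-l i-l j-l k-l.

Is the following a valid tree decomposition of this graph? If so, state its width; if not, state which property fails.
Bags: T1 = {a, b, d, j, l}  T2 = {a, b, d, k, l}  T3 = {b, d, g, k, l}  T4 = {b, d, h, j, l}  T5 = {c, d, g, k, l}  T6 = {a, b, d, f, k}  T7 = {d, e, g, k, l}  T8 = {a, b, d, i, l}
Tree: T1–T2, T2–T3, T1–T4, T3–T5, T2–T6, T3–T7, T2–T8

Vertex coverage: the bags together contain {a, b, c, d, e, f, g, h, i, j, k, l}, the full vertex set. Edge coverage: each edge of G has both endpoints in at least one bag. Running intersection: for every vertex, the bags containing it form a connected subtree. All three properties hold, so this is a valid tree decomposition of width max|bag| − 1 = 4, and hence tw(G) ≤ 4.

Yes; width 4.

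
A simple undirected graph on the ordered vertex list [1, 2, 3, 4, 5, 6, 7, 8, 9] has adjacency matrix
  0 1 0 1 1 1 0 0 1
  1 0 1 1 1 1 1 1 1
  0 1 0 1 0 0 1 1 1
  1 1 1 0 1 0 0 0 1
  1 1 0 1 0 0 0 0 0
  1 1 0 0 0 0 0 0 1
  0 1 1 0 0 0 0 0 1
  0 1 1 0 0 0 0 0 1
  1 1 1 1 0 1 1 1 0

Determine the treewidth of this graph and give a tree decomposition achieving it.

The largest bag has 4 vertices, giving width 3; this decomposition certifies tw(G) ≤ 3. On the other hand G contains the 4-clique {1, 2, 4, 9}. A clique must lie in a single bag of any decomposition, so no decomposition can have width below 3. Hence tw(G) = 3 exactly.

Treewidth 3.
One optimal decomposition is:
Bags: B1 = {1, 2, 4, 9}  B2 = {2, 3, 4, 9}  B3 = {2, 3, 8, 9}  B4 = {1, 2, 6, 9}  B5 = {1, 2, 4, 5}  B6 = {2, 3, 7, 9}
Tree: B1–B2, B2–B3, B1–B4, B1–B5, B3–B6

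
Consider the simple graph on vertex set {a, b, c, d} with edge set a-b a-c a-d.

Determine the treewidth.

1

A width-1 tree decomposition is:
Bags: B1 = {a, d}  B2 = {a, c}  B3 = {a, b}
Tree: B1–B2, B2–B3
Every bag has size at most 2, so the width is 2 − 1 = 1 and tw(G) ≤ 1. Any graph with an edge has treewidth ≥ 1, and G has the edge d–a. The upper and lower bounds meet at 1, so that is the treewidth.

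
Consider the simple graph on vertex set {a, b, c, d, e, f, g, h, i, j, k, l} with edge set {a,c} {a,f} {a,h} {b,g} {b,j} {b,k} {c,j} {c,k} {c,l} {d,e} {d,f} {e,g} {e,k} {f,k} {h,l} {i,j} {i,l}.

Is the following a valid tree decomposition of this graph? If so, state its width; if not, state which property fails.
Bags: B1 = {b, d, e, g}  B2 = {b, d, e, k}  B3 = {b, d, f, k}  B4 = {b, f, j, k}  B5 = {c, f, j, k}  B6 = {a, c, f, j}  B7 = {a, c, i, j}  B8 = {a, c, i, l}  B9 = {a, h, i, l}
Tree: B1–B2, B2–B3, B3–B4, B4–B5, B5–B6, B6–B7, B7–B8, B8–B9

Yes; width 3.

Every vertex of G appears in some bag (union = {a, b, c, d, e, f, g, h, i, j, k, l}); every edge is covered by a bag; and for each vertex v the set of bags containing v is connected in the bag tree. The decomposition is therefore valid. The largest bag has 4 vertices, so the width is 3.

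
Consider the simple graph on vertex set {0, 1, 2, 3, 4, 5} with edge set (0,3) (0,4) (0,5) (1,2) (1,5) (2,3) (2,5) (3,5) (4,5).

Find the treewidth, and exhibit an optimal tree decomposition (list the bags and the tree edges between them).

Each bag holds 3 vertices, so the decomposition has width 2, which upper-bounds the treewidth. Conversely, {0, 3, 5} is a clique of size 3, and the vertices of any clique must share a bag in every tree decomposition; so some bag has ≥ 3 vertices and tw(G) ≥ 2. The upper and lower bounds meet at 2, so that is the treewidth.

Treewidth 2.
One such decomposition:
Bags: B1 = {0, 3, 5}  B2 = {0, 4, 5}  B3 = {2, 3, 5}  B4 = {1, 2, 5}
Tree: B1–B2, B1–B3, B3–B4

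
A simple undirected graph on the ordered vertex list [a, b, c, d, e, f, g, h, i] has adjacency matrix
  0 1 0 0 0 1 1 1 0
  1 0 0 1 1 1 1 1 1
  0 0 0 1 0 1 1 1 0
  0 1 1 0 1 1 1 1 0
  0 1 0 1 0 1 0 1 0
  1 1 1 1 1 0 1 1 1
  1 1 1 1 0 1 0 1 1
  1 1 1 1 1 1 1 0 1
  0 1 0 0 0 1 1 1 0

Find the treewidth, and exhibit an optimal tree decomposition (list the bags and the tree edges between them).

Each bag holds 5 vertices, so the decomposition has width 4, which upper-bounds the treewidth. On the other hand G contains the 5-clique {c, d, f, g, h}. A clique must lie in a single bag of any decomposition, so no decomposition can have width below 4. Therefore the treewidth is 4.

Treewidth 4.
One optimal decomposition is:
Bags: B1 = {a, b, f, g, h}  B2 = {b, d, f, g, h}  B3 = {c, d, f, g, h}  B4 = {b, d, e, f, h}  B5 = {b, f, g, h, i}
Tree: B1–B2, B2–B3, B2–B4, B2–B5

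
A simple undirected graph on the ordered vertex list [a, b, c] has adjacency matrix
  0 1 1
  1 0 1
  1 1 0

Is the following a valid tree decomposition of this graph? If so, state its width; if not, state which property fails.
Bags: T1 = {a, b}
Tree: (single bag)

A tree decomposition must satisfy three properties: every vertex lies in some bag; for every edge, both endpoints lie together in some bag; and for every vertex, the bags containing it form a connected subtree. Here vertex c appears in no bag, so the decomposition is invalid.

No — vertex c appears in no bag.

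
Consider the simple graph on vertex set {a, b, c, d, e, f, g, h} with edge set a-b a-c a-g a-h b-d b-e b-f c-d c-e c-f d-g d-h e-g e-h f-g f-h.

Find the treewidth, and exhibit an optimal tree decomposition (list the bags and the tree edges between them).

Treewidth 4.
One such decomposition:
Bags: B1 = {a, d, e, f, h}  B2 = {a, b, d, e, f}  B3 = {a, c, d, e, f}  B4 = {a, d, e, f, g}
Tree: B1–B2, B2–B3, B3–B4

The largest bag has 5 vertices, giving width 4; this decomposition certifies tw(G) ≤ 4. For the lower bound: the 5 vertex sets {f,h}, {b,e}, {c,d}, {a}, {g} are disjoint, each induces a connected subgraph, and every pair is joined by at least one edge of G. Contracting each set to a single vertex therefore yields K_{5} as a minor, and since treewidth is minor-monotone, tw(G) ≥ tw(K_{5}) = 4. Hence tw(G) = 4 exactly.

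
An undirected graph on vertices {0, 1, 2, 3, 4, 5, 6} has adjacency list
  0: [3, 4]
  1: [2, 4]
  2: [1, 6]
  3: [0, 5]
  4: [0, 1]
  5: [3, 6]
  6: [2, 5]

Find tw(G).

2

A width-2 tree decomposition is:
Bags: B1 = {2, 5, 6}  B2 = {1, 2, 5}  B3 = {1, 4, 5}  B4 = {0, 4, 5}  B5 = {0, 3, 5}
Tree: B1–B2, B2–B3, B3–B4, B4–B5
Every bag has size at most 3, so the width is 3 − 1 = 2 and tw(G) ≤ 2. For the lower bound, G contains the cycle 5–6–2–1–4–0–3–5, so G is not a forest; only forests have treewidth ≤ 1, hence tw(G) ≥ 2. Hence tw(G) = 2 exactly.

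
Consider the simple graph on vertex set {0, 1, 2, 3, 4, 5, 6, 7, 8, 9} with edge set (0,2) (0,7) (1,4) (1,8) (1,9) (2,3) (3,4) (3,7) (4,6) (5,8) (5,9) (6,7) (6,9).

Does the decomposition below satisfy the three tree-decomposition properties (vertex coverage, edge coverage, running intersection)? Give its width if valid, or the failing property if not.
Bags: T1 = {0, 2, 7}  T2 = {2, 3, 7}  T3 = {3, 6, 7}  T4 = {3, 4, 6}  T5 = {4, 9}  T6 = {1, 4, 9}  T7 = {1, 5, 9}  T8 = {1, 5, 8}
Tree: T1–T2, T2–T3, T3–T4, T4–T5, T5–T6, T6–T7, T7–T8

No — edge (6,9) lies in no bag.

A tree decomposition must satisfy three properties: every vertex lies in some bag; for every edge, both endpoints lie together in some bag; and for every vertex, the bags containing it form a connected subtree. Here edge (6,9) lies in no bag, so the decomposition is invalid.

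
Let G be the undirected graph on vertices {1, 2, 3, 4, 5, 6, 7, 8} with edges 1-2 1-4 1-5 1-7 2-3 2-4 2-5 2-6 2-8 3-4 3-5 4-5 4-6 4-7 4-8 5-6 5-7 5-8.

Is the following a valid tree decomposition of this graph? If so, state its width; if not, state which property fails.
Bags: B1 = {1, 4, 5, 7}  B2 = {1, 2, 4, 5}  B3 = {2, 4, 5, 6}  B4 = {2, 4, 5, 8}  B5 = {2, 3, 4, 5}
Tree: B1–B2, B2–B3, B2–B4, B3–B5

Yes; width 3.

Every vertex of G appears in some bag (union = {1, 2, 3, 4, 5, 6, 7, 8}); every edge is covered by a bag; and for each vertex v the set of bags containing v is connected in the bag tree. The decomposition is therefore valid. The largest bag has 4 vertices, so the width is 3.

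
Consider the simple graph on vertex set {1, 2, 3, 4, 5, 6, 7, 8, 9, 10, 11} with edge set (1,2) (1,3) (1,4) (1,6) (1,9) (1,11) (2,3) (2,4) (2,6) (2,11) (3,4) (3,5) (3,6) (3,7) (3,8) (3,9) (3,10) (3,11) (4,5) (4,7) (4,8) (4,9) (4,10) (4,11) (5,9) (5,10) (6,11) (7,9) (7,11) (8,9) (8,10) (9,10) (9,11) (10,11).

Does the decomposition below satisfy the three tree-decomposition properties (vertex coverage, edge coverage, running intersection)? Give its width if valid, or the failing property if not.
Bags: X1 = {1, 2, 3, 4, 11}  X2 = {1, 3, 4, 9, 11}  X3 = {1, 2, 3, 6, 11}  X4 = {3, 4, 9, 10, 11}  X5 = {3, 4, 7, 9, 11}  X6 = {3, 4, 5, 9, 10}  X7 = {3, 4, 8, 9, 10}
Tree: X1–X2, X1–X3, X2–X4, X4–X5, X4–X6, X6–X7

Yes; width 4.

Checking the three conditions: (i) the bags cover all of {1, 2, 3, 4, 5, 6, 7, 8, 9, 10, 11}; (ii) for each edge, some bag contains both endpoints; (iii) the bags containing any fixed vertex form a subtree. All hold, so the decomposition is valid with width 5 − 1 = 4.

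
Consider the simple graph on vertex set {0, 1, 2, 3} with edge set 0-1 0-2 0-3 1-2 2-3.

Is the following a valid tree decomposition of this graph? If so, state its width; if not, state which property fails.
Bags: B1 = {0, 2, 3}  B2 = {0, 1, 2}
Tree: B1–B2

Yes; width 2.

Vertex coverage: the bags together contain {0, 1, 2, 3}, the full vertex set. Edge coverage: each edge of G has both endpoints in at least one bag. Running intersection: for every vertex, the bags containing it form a connected subtree. All three properties hold, so this is a valid tree decomposition of width max|bag| − 1 = 2, and hence tw(G) ≤ 2.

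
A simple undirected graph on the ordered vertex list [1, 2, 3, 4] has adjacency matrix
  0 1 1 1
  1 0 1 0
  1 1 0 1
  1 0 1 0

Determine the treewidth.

A width-2 tree decomposition is:
Bags: B1 = {1, 2, 3}  B2 = {1, 3, 4}
Tree: B1–B2
The largest bag has 3 vertices, giving width 2; this decomposition certifies tw(G) ≤ 2. On the other hand G contains the 3-clique {1, 2, 3}. A clique must lie in a single bag of any decomposition, so no decomposition can have width below 2. Combining the bounds, tw(G) = 2.

2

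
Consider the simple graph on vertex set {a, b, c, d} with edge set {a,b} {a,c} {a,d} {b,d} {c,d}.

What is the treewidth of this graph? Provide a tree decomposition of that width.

Every bag has size at most 3, so the width is 3 − 1 = 2 and tw(G) ≤ 2. For the lower bound, the 3 vertices {a, c, d} are pairwise adjacent, and any tree decomposition puts a clique entirely inside one bag — forcing width ≥ 2. Combining the bounds, tw(G) = 2.

Treewidth 2.
Bags: B1 = {a, c, d}  B2 = {a, b, d}
Tree: B1–B2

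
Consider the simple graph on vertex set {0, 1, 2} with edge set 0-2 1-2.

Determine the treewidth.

A width-1 tree decomposition is:
Bags: B1 = {1, 2}  B2 = {0, 2}
Tree: B1–B2
The largest bag has 2 vertices, giving width 1; this decomposition certifies tw(G) ≤ 1. Any graph with an edge has treewidth ≥ 1, and G has the edge 1–2. Hence tw(G) = 1 exactly.

1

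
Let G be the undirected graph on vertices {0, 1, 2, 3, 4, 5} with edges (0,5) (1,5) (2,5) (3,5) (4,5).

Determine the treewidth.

1

A width-1 tree decomposition is:
Bags: B1 = {3, 5}  B2 = {0, 5}  B3 = {1, 5}  B4 = {2, 5}  B5 = {4, 5}
Tree: B1–B2, B1–B3, B1–B4, B2–B5
The largest bag has 2 vertices, giving width 1; this decomposition certifies tw(G) ≤ 1. Since G has at least one edge (e.g. 5–3), it is not an edgeless graph, so tw(G) ≥ 1. Combining the bounds, tw(G) = 1.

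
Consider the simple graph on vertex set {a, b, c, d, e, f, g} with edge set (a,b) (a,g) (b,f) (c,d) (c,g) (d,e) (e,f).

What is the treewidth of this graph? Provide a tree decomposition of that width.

Treewidth 2.
One optimal decomposition is:
Bags: B1 = {d, e, f}  B2 = {b, d, f}  B3 = {a, b, d}  B4 = {a, d, g}  B5 = {c, d, g}
Tree: B1–B2, B2–B3, B3–B4, B4–B5

Every bag has size at most 3, so the width is 3 − 1 = 2 and tw(G) ≤ 2. For the lower bound, G contains the cycle d–e–f–b–a–g–c–d, so G is not a forest; only forests have treewidth ≤ 1, hence tw(G) ≥ 2. Therefore the treewidth is 2.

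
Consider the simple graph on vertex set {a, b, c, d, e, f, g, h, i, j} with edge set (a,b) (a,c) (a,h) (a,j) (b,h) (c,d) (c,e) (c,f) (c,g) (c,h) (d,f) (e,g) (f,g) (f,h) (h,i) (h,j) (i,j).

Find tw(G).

2

A width-2 tree decomposition is:
Bags: B1 = {h, i, j}  B2 = {a, h, j}  B3 = {a, c, h}  B4 = {a, b, h}  B5 = {c, f, h}  B6 = {c, f, g}  B7 = {c, d, f}  B8 = {c, e, g}
Tree: B1–B2, B2–B3, B2–B4, B3–B5, B5–B6, B6–B7, B6–B8
The largest bag has 3 vertices, giving width 2; this decomposition certifies tw(G) ≤ 2. Conversely, {c, d, f} is a clique of size 3, and the vertices of any clique must share a bag in every tree decomposition; so some bag has ≥ 3 vertices and tw(G) ≥ 2. The upper and lower bounds meet at 2, so that is the treewidth.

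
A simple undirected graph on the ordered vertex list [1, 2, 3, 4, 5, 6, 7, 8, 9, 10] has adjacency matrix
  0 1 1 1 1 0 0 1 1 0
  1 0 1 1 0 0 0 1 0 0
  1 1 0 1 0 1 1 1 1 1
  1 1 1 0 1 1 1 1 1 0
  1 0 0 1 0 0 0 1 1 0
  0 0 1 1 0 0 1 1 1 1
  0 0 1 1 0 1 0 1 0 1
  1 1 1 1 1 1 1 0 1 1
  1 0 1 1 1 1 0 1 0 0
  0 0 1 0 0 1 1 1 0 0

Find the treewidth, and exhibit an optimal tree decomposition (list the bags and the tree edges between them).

The largest bag has 5 vertices, giving width 4; this decomposition certifies tw(G) ≤ 4. Conversely, {3, 6, 7, 8, 10} is a clique of size 5, and the vertices of any clique must share a bag in every tree decomposition; so some bag has ≥ 5 vertices and tw(G) ≥ 4. Therefore the treewidth is 4.

Treewidth 4.
One optimal decomposition is:
Bags: B1 = {1, 3, 4, 8, 9}  B2 = {3, 4, 6, 8, 9}  B3 = {1, 2, 3, 4, 8}  B4 = {3, 4, 6, 7, 8}  B5 = {3, 6, 7, 8, 10}  B6 = {1, 4, 5, 8, 9}
Tree: B1–B2, B1–B3, B2–B4, B4–B5, B1–B6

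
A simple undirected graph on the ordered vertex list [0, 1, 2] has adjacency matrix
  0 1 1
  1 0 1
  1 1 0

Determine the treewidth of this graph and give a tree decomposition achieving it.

Treewidth 2.
One such decomposition:
Bags: B1 = {0, 1, 2}
Tree: (single bag)

With just one bag of size 3, the width is 3 − 1 = 2, so tw(G) ≤ 2. On the other hand G contains the 3-clique {0, 1, 2}. A clique must lie in a single bag of any decomposition, so no decomposition can have width below 2. The upper and lower bounds meet at 2, so that is the treewidth.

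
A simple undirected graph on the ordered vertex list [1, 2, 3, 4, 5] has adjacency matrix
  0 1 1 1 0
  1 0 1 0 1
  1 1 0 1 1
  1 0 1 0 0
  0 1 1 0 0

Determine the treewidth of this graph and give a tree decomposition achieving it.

Every bag has size at most 3, so the width is 3 − 1 = 2 and tw(G) ≤ 2. For the lower bound, the 3 vertices {1, 2, 3} are pairwise adjacent, and any tree decomposition puts a clique entirely inside one bag — forcing width ≥ 2. Hence tw(G) = 2 exactly.

Treewidth 2.
One such decomposition:
Bags: B1 = {1, 2, 3}  B2 = {1, 3, 4}  B3 = {2, 3, 5}
Tree: B1–B2, B1–B3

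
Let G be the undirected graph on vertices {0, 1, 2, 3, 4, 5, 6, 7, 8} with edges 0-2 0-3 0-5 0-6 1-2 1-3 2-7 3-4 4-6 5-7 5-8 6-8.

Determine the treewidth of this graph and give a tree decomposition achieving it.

Treewidth 3.
One optimal decomposition is:
Bags: B1 = {2, 5, 7, 8}  B2 = {0, 2, 5, 8}  B3 = {0, 2, 6, 8}  B4 = {0, 1, 2, 6}  B5 = {0, 1, 3, 6}  B6 = {1, 3, 4, 6}
Tree: B1–B2, B2–B3, B3–B4, B4–B5, B5–B6

The largest bag has 4 vertices, giving width 3; this decomposition certifies tw(G) ≤ 3. For the lower bound: the 4 vertex sets {5,7,8}, {2}, {0}, {1,3,4,6} are disjoint, each induces a connected subgraph, and every pair is joined by at least one edge of G. Contracting each set to a single vertex therefore yields K_{4} as a minor, and since treewidth is minor-monotone, tw(G) ≥ tw(K_{4}) = 3. Combining the bounds, tw(G) = 3.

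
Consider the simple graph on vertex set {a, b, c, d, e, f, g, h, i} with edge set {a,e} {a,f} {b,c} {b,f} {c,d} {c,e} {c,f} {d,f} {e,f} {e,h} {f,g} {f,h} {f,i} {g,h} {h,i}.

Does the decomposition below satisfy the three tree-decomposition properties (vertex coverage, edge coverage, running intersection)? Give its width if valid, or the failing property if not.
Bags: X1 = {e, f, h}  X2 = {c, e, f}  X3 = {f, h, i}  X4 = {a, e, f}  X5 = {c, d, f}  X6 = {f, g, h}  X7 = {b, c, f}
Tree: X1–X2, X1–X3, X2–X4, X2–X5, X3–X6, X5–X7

Yes; width 2.

Checking the three conditions: (i) the bags cover all of {a, b, c, d, e, f, g, h, i}; (ii) for each edge, some bag contains both endpoints; (iii) the bags containing any fixed vertex form a subtree. All hold, so the decomposition is valid with width 3 − 1 = 2.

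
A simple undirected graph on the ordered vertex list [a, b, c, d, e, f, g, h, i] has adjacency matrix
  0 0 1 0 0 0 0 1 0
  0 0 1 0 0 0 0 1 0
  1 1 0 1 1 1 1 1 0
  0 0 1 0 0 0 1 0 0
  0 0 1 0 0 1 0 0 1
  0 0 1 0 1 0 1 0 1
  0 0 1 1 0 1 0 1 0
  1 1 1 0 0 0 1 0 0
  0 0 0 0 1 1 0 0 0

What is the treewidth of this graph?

A width-2 tree decomposition is:
Bags: B1 = {c, g, h}  B2 = {b, c, h}  B3 = {a, c, h}  B4 = {c, d, g}  B5 = {c, f, g}  B6 = {c, e, f}  B7 = {e, f, i}
Tree: B1–B2, B2–B3, B1–B4, B4–B5, B5–B6, B6–B7
The largest bag has 3 vertices, giving width 2; this decomposition certifies tw(G) ≤ 2. On the other hand G contains the 3-clique {c, d, g}. A clique must lie in a single bag of any decomposition, so no decomposition can have width below 2. The upper and lower bounds meet at 2, so that is the treewidth.

2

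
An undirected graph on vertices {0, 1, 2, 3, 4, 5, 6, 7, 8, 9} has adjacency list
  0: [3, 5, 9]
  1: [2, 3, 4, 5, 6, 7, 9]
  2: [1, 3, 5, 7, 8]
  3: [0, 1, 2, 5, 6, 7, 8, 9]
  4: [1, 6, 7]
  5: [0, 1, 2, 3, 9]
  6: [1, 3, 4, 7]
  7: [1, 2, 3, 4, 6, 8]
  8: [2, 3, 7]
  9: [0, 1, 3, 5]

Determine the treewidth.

A width-3 tree decomposition is:
Bags: B1 = {1, 3, 5, 9}  B2 = {1, 2, 3, 5}  B3 = {1, 2, 3, 7}  B4 = {1, 3, 6, 7}  B5 = {0, 3, 5, 9}  B6 = {2, 3, 7, 8}  B7 = {1, 4, 6, 7}
Tree: B1–B2, B2–B3, B3–B4, B1–B5, B3–B6, B4–B7
Every bag has size at most 4, so the width is 4 − 1 = 3 and tw(G) ≤ 3. On the other hand G contains the 4-clique {0, 3, 5, 9}. A clique must lie in a single bag of any decomposition, so no decomposition can have width below 3. Combining the bounds, tw(G) = 3.

3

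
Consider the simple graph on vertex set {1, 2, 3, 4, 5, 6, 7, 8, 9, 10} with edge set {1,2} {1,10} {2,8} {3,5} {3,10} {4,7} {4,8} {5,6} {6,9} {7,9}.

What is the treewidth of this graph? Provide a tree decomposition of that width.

Treewidth 2.
Bags: B1 = {1, 2, 10}  B2 = {2, 3, 10}  B3 = {2, 3, 5}  B4 = {2, 5, 6}  B5 = {2, 6, 9}  B6 = {2, 7, 9}  B7 = {2, 4, 7}  B8 = {2, 4, 8}
Tree: B1–B2, B2–B3, B3–B4, B4–B5, B5–B6, B6–B7, B7–B8

Each bag holds 3 vertices, so the decomposition has width 2, which upper-bounds the treewidth. Since 2–1–10–3–5–6–9–7–4–8–2 is a cycle in G, G is not acyclic. Forests are exactly the graphs of treewidth ≤ 1, so tw(G) ≥ 2. Hence tw(G) = 2 exactly.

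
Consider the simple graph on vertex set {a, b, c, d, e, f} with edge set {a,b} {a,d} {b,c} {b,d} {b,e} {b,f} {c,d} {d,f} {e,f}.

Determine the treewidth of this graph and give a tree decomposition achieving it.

The largest bag has 3 vertices, giving width 2; this decomposition certifies tw(G) ≤ 2. For the lower bound, the 3 vertices {a, b, d} are pairwise adjacent, and any tree decomposition puts a clique entirely inside one bag — forcing width ≥ 2. Combining the bounds, tw(G) = 2.

Treewidth 2.
One such decomposition:
Bags: B1 = {b, d, f}  B2 = {b, e, f}  B3 = {b, c, d}  B4 = {a, b, d}
Tree: B1–B2, B1–B3, B3–B4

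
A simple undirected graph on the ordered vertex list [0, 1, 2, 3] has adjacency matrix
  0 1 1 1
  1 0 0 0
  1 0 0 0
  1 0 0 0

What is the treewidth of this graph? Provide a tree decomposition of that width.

Each bag holds 2 vertices, so the decomposition has width 1, which upper-bounds the treewidth. G has an edge, so its treewidth is at least 1. Hence tw(G) = 1 exactly.

Treewidth 1.
One such decomposition:
Bags: B1 = {0, 3}  B2 = {0, 2}  B3 = {0, 1}
Tree: B1–B2, B2–B3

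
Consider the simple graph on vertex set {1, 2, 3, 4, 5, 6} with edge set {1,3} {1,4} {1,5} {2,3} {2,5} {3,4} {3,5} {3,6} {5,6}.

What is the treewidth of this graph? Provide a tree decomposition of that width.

The largest bag has 3 vertices, giving width 2; this decomposition certifies tw(G) ≤ 2. On the other hand G contains the 3-clique {1, 3, 4}. A clique must lie in a single bag of any decomposition, so no decomposition can have width below 2. Therefore the treewidth is 2.

Treewidth 2.
Bags: B1 = {1, 3, 5}  B2 = {1, 3, 4}  B3 = {3, 5, 6}  B4 = {2, 3, 5}
Tree: B1–B2, B1–B3, B1–B4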